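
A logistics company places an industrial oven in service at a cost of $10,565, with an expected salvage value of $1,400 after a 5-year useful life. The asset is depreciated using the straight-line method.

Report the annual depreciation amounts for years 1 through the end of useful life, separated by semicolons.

Depreciable base = $10,565 − $1,400 = $9,165.
Annual expense = $9,165 / 5 = $1,833.
End of year 1: book value $8,732.
End of year 2: book value $6,899.
End of year 3: book value $5,066.
End of year 4: book value $3,233.
End of year 5: book value $1,400.

$1,833; $1,833; $1,833; $1,833; $1,833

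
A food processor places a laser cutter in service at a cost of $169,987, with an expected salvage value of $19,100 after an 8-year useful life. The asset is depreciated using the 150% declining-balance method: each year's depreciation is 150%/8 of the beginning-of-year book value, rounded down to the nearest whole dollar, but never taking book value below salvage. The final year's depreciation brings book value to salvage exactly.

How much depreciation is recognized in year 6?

$11,286

Depreciable base = $169,987 − $19,100 = $150,887.
Year 1: ⌊$169,987 × 150%/8⌋ = $31,872. Book value $138,115.
Year 2: ⌊$138,115 × 150%/8⌋ = $25,896. Book value $112,219.
Year 3: ⌊$112,219 × 150%/8⌋ = $21,041. Book value $91,178.
Year 4: ⌊$91,178 × 150%/8⌋ = $17,095. Book value $74,083.
Year 5: ⌊$74,083 × 150%/8⌋ = $13,890. Book value $60,193.
Year 6: ⌊$60,193 × 150%/8⌋ = $11,286. Book value $48,907.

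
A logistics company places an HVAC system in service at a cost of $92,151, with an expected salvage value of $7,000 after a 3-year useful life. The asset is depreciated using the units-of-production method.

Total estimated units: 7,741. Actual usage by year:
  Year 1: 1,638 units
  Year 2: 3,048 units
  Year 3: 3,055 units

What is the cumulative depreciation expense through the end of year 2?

Depreciable base = $92,151 − $7,000 = $85,151.
Rate = $85,151 / 7,741 units = $11 per unit.
Year 1: 1,638 × $11 = $18,018. Book value $74,133.
Year 2: 3,048 × $11 = $33,528. Book value $40,605.
Accumulated through year 2 = $92,151 − $40,605 = $51,546.

$51,546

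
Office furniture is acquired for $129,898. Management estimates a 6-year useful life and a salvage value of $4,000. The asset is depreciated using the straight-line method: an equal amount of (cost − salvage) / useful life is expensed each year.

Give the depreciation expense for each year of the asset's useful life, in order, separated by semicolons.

Depreciable base = $129,898 − $4,000 = $125,898.
Annual expense = $125,898 / 6 = $20,983.
End of year 1: book value $108,915.
End of year 2: book value $87,932.
End of year 3: book value $66,949.
End of year 4: book value $45,966.
End of year 5: book value $24,983.
End of year 6: book value $4,000.

$20,983; $20,983; $20,983; $20,983; $20,983; $20,983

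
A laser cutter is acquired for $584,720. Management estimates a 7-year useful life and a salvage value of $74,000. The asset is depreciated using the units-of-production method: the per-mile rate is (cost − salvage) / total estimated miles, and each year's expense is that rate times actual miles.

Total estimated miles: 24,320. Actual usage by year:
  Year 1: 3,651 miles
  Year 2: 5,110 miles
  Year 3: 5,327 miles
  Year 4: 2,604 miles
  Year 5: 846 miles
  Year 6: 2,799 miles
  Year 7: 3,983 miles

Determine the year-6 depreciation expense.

$58,779

Depreciable base = $584,720 − $74,000 = $510,720.
Rate = $510,720 / 24,320 miles = $21 per mile.
Year 1: 3,651 × $21 = $76,671. Book value $508,049.
Year 2: 5,110 × $21 = $107,310. Book value $400,739.
Year 3: 5,327 × $21 = $111,867. Book value $288,872.
Year 4: 2,604 × $21 = $54,684. Book value $234,188.
Year 5: 846 × $21 = $17,766. Book value $216,422.
Year 6: 2,799 × $21 = $58,779. Book value $157,643.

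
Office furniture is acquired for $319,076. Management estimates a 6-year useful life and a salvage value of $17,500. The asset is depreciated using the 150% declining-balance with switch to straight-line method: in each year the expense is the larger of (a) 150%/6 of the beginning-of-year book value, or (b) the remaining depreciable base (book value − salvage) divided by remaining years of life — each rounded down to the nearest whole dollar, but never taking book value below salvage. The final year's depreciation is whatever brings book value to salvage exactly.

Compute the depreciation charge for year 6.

Depreciable base = $319,076 − $17,500 = $301,576.
Year 1: DB = ⌊$319,076 × 150%/6⌋ = $79,769; SL = ⌊$301,576/6⌋ = $50,262 → take DB $79,769. Book value $239,307.
Year 2: DB = ⌊$239,307 × 150%/6⌋ = $59,826; SL = ⌊$221,807/5⌋ = $44,361 → take DB $59,826. Book value $179,481.
Year 3: DB = ⌊$179,481 × 150%/6⌋ = $44,870; SL = ⌊$161,981/4⌋ = $40,495 → take DB $44,870. Book value $134,611.
Year 4: DB = ⌊$134,611 × 150%/6⌋ = $33,652; SL = ⌊$117,111/3⌋ = $39,037 → take SL $39,037. Book value $95,574.
Year 5: DB = ⌊$95,574 × 150%/6⌋ = $23,893; SL = ⌊$78,074/2⌋ = $39,037 → take SL $39,037. Book value $56,537.
Year 6 (final): $56,537 − $17,500 = $39,037. Book value $17,500.

$39,037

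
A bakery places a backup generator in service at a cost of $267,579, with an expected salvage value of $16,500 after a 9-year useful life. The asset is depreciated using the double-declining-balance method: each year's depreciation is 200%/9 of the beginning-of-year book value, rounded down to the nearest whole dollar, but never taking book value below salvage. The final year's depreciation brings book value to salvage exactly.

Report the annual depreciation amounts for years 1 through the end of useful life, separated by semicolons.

$59,462; $46,248; $35,970; $27,977; $21,760; $16,924; $13,164; $10,238; $19,336

Depreciable base = $267,579 − $16,500 = $251,079.
Year 1: ⌊$267,579 × 200%/9⌋ = $59,462. Book value $208,117.
Year 2: ⌊$208,117 × 200%/9⌋ = $46,248. Book value $161,869.
Year 3: ⌊$161,869 × 200%/9⌋ = $35,970. Book value $125,899.
Year 4: ⌊$125,899 × 200%/9⌋ = $27,977. Book value $97,922.
Year 5: ⌊$97,922 × 200%/9⌋ = $21,760. Book value $76,162.
Year 6: ⌊$76,162 × 200%/9⌋ = $16,924. Book value $59,238.
Year 7: ⌊$59,238 × 200%/9⌋ = $13,164. Book value $46,074.
Year 8: ⌊$46,074 × 200%/9⌋ = $10,238. Book value $35,836.
Year 9 (final): $35,836 − $16,500 = $19,336. Book value $16,500.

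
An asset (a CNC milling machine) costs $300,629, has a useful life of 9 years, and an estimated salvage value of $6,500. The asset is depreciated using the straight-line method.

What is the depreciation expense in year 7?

Depreciable base = $300,629 − $6,500 = $294,129.
Annual expense = $294,129 / 9 = $32,681.

$32,681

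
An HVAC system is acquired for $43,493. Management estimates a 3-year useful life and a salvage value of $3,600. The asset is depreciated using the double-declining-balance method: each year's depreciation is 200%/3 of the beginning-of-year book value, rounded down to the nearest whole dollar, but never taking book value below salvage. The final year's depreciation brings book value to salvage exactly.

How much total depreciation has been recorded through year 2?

Depreciable base = $43,493 − $3,600 = $39,893.
Year 1: ⌊$43,493 × 200%/3⌋ = $28,995. Book value $14,498.
Year 2: ⌊$14,498 × 200%/3⌋ = $9,665. Book value $4,833.
Accumulated through year 2 = $43,493 − $4,833 = $38,660.

$38,660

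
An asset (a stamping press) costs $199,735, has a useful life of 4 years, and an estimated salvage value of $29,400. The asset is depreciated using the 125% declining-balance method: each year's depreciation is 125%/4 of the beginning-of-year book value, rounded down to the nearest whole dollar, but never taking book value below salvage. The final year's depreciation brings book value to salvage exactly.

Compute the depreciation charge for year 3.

Depreciable base = $199,735 − $29,400 = $170,335.
Year 1: ⌊$199,735 × 125%/4⌋ = $62,417. Book value $137,318.
Year 2: ⌊$137,318 × 125%/4⌋ = $42,911. Book value $94,407.
Year 3: ⌊$94,407 × 125%/4⌋ = $29,502. Book value $64,905.

$29,502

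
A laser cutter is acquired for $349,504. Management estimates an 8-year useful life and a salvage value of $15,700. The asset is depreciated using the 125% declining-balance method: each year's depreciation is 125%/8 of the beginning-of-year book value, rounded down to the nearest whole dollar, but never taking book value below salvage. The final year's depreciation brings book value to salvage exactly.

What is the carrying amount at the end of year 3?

Depreciable base = $349,504 − $15,700 = $333,804.
Year 1: ⌊$349,504 × 125%/8⌋ = $54,610. Book value $294,894.
Year 2: ⌊$294,894 × 125%/8⌋ = $46,077. Book value $248,817.
Year 3: ⌊$248,817 × 125%/8⌋ = $38,877. Book value $209,940.

$209,940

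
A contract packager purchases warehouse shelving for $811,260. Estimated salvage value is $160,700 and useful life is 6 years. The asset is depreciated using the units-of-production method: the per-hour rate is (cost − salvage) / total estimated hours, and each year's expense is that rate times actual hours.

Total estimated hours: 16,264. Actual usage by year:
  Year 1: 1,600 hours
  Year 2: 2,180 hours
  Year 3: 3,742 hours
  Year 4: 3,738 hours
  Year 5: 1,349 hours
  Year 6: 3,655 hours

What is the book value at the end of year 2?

Depreciable base = $811,260 − $160,700 = $650,560.
Rate = $650,560 / 16,264 hours = $40 per hour.
Year 1: 1,600 × $40 = $64,000. Book value $747,260.
Year 2: 2,180 × $40 = $87,200. Book value $660,060.

$660,060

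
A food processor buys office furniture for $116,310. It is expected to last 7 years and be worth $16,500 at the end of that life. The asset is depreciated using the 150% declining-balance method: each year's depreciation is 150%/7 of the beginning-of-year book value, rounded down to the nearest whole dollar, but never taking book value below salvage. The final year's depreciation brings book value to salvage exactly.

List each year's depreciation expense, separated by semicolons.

Depreciable base = $116,310 − $16,500 = $99,810.
Year 1: ⌊$116,310 × 150%/7⌋ = $24,923. Book value $91,387.
Year 2: ⌊$91,387 × 150%/7⌋ = $19,582. Book value $71,805.
Year 3: ⌊$71,805 × 150%/7⌋ = $15,386. Book value $56,419.
Year 4: ⌊$56,419 × 150%/7⌋ = $12,089. Book value $44,330.
Year 5: ⌊$44,330 × 150%/7⌋ = $9,499. Book value $34,831.
Year 6: ⌊$34,831 × 150%/7⌋ = $7,463. Book value $27,368.
Year 7 (final): $27,368 − $16,500 = $10,868. Book value $16,500.

$24,923; $19,582; $15,386; $12,089; $9,499; $7,463; $10,868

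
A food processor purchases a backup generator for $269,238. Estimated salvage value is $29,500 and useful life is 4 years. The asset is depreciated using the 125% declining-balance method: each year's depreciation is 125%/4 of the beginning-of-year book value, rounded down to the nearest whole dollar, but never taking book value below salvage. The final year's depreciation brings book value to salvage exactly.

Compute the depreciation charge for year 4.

Depreciable base = $269,238 − $29,500 = $239,738.
Year 1: ⌊$269,238 × 125%/4⌋ = $84,136. Book value $185,102.
Year 2: ⌊$185,102 × 125%/4⌋ = $57,844. Book value $127,258.
Year 3: ⌊$127,258 × 125%/4⌋ = $39,768. Book value $87,490.
Year 4 (final): $87,490 − $29,500 = $57,990. Book value $29,500.

$57,990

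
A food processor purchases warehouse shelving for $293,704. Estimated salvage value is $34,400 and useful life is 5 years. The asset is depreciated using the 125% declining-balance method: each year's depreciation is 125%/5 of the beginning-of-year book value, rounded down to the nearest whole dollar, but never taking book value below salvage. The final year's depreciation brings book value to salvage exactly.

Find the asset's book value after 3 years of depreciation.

$123,907

Depreciable base = $293,704 − $34,400 = $259,304.
Year 1: ⌊$293,704 × 125%/5⌋ = $73,426. Book value $220,278.
Year 2: ⌊$220,278 × 125%/5⌋ = $55,069. Book value $165,209.
Year 3: ⌊$165,209 × 125%/5⌋ = $41,302. Book value $123,907.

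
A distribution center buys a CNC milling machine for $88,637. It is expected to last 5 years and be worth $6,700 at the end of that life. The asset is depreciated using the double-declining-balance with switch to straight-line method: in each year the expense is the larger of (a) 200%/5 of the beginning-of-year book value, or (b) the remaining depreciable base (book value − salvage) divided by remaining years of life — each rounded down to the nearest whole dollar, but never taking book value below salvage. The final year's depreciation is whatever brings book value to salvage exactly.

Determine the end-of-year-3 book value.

$19,146

Depreciable base = $88,637 − $6,700 = $81,937.
Year 1: DB = ⌊$88,637 × 200%/5⌋ = $35,454; SL = ⌊$81,937/5⌋ = $16,387 → take DB $35,454. Book value $53,183.
Year 2: DB = ⌊$53,183 × 200%/5⌋ = $21,273; SL = ⌊$46,483/4⌋ = $11,620 → take DB $21,273. Book value $31,910.
Year 3: DB = ⌊$31,910 × 200%/5⌋ = $12,764; SL = ⌊$25,210/3⌋ = $8,403 → take DB $12,764. Book value $19,146.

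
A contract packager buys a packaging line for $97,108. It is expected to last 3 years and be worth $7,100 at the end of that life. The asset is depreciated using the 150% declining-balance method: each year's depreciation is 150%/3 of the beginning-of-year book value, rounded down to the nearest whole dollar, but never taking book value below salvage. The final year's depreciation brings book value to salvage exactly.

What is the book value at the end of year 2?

Depreciable base = $97,108 − $7,100 = $90,008.
Year 1: ⌊$97,108 × 150%/3⌋ = $48,554. Book value $48,554.
Year 2: ⌊$48,554 × 150%/3⌋ = $24,277. Book value $24,277.

$24,277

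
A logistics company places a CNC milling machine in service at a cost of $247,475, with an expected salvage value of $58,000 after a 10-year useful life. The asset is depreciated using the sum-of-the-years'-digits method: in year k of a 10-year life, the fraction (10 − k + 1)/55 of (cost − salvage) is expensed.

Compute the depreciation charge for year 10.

$3,445

Depreciable base = $247,475 − $58,000 = $189,475.
Sum of the years' digits = 10+9+8+7+6+5+4+3+2+1 = 55.
Year 1: $189,475 × 10/55 = $34,450. Book value $213,025.
Year 2: $189,475 × 9/55 = $31,005. Book value $182,020.
Year 3: $189,475 × 8/55 = $27,560. Book value $154,460.
Year 4: $189,475 × 7/55 = $24,115. Book value $130,345.
Year 5: $189,475 × 6/55 = $20,670. Book value $109,675.
Year 6: $189,475 × 5/55 = $17,225. Book value $92,450.
Year 7: $189,475 × 4/55 = $13,780. Book value $78,670.
Year 8: $189,475 × 3/55 = $10,335. Book value $68,335.
Year 9: $189,475 × 2/55 = $6,890. Book value $61,445.
Year 10: $189,475 × 1/55 = $3,445. Book value $58,000.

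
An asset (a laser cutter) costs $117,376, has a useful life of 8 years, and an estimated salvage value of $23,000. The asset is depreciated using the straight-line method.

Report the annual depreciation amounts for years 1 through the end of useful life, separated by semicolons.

Depreciable base = $117,376 − $23,000 = $94,376.
Annual expense = $94,376 / 8 = $11,797.
End of year 1: book value $105,579.
End of year 2: book value $93,782.
End of year 3: book value $81,985.
End of year 4: book value $70,188.
End of year 5: book value $58,391.
End of year 6: book value $46,594.
End of year 7: book value $34,797.
End of year 8: book value $23,000.

$11,797; $11,797; $11,797; $11,797; $11,797; $11,797; $11,797; $11,797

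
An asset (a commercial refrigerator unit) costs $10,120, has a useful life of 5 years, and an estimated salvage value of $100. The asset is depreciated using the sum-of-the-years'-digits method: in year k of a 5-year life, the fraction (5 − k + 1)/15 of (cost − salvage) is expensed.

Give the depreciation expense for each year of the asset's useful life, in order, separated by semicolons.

Depreciable base = $10,120 − $100 = $10,020.
Sum of the years' digits = 5+4+3+2+1 = 15.
Year 1: $10,020 × 5/15 = $3,340. Book value $6,780.
Year 2: $10,020 × 4/15 = $2,672. Book value $4,108.
Year 3: $10,020 × 3/15 = $2,004. Book value $2,104.
Year 4: $10,020 × 2/15 = $1,336. Book value $768.
Year 5: $10,020 × 1/15 = $668. Book value $100.

$3,340; $2,672; $2,004; $1,336; $668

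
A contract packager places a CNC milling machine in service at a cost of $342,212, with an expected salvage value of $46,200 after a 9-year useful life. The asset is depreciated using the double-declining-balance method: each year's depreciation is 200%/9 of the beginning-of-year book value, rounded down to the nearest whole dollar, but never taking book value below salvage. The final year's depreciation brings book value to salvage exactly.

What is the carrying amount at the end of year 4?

Depreciable base = $342,212 − $46,200 = $296,012.
Year 1: ⌊$342,212 × 200%/9⌋ = $76,047. Book value $266,165.
Year 2: ⌊$266,165 × 200%/9⌋ = $59,147. Book value $207,018.
Year 3: ⌊$207,018 × 200%/9⌋ = $46,004. Book value $161,014.
Year 4: ⌊$161,014 × 200%/9⌋ = $35,780. Book value $125,234.

$125,234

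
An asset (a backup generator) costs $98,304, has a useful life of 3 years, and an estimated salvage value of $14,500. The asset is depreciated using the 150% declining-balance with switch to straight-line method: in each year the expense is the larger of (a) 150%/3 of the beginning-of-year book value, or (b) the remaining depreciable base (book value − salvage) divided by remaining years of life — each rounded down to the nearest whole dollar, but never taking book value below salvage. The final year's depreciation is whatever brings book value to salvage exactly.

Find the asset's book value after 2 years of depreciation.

Depreciable base = $98,304 − $14,500 = $83,804.
Year 1: DB = ⌊$98,304 × 150%/3⌋ = $49,152; SL = ⌊$83,804/3⌋ = $27,934 → take DB $49,152. Book value $49,152.
Year 2: DB = ⌊$49,152 × 150%/3⌋ = $24,576; SL = ⌊$34,652/2⌋ = $17,326 → take DB $24,576. Book value $24,576.

$24,576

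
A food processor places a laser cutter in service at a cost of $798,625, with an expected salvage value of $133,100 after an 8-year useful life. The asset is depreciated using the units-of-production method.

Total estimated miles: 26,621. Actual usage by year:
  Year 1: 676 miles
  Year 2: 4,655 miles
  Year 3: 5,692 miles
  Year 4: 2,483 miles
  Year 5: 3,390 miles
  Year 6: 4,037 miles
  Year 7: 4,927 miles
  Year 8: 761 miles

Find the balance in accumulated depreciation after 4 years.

$337,650

Depreciable base = $798,625 − $133,100 = $665,525.
Rate = $665,525 / 26,621 miles = $25 per mile.
Year 1: 676 × $25 = $16,900. Book value $781,725.
Year 2: 4,655 × $25 = $116,375. Book value $665,350.
Year 3: 5,692 × $25 = $142,300. Book value $523,050.
Year 4: 2,483 × $25 = $62,075. Book value $460,975.
Accumulated through year 4 = $798,625 − $460,975 = $337,650.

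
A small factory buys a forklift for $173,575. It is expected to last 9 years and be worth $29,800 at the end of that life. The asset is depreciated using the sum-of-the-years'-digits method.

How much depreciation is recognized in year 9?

Depreciable base = $173,575 − $29,800 = $143,775.
Sum of the years' digits = 9+8+7+6+5+4+3+2+1 = 45.
Year 1: $143,775 × 9/45 = $28,755. Book value $144,820.
Year 2: $143,775 × 8/45 = $25,560. Book value $119,260.
Year 3: $143,775 × 7/45 = $22,365. Book value $96,895.
Year 4: $143,775 × 6/45 = $19,170. Book value $77,725.
Year 5: $143,775 × 5/45 = $15,975. Book value $61,750.
Year 6: $143,775 × 4/45 = $12,780. Book value $48,970.
Year 7: $143,775 × 3/45 = $9,585. Book value $39,385.
Year 8: $143,775 × 2/45 = $6,390. Book value $32,995.
Year 9: $143,775 × 1/45 = $3,195. Book value $29,800.

$3,195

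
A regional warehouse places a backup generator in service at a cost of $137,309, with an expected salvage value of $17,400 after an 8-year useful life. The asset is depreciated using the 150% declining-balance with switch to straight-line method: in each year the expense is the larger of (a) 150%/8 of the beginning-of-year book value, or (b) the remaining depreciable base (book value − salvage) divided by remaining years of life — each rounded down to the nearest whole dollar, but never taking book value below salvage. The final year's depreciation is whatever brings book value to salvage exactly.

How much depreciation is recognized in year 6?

$10,407

Depreciable base = $137,309 − $17,400 = $119,909.
Year 1: DB = ⌊$137,309 × 150%/8⌋ = $25,745; SL = ⌊$119,909/8⌋ = $14,988 → take DB $25,745. Book value $111,564.
Year 2: DB = ⌊$111,564 × 150%/8⌋ = $20,918; SL = ⌊$94,164/7⌋ = $13,452 → take DB $20,918. Book value $90,646.
Year 3: DB = ⌊$90,646 × 150%/8⌋ = $16,996; SL = ⌊$73,246/6⌋ = $12,207 → take DB $16,996. Book value $73,650.
Year 4: DB = ⌊$73,650 × 150%/8⌋ = $13,809; SL = ⌊$56,250/5⌋ = $11,250 → take DB $13,809. Book value $59,841.
Year 5: DB = ⌊$59,841 × 150%/8⌋ = $11,220; SL = ⌊$42,441/4⌋ = $10,610 → take DB $11,220. Book value $48,621.
Year 6: DB = ⌊$48,621 × 150%/8⌋ = $9,116; SL = ⌊$31,221/3⌋ = $10,407 → take SL $10,407. Book value $38,214.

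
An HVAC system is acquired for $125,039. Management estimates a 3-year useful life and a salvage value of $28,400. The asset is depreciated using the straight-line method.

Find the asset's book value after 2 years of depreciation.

Depreciable base = $125,039 − $28,400 = $96,639.
Annual expense = $96,639 / 3 = $32,213.
End of year 1: book value $92,826.
End of year 2: book value $60,613.

$60,613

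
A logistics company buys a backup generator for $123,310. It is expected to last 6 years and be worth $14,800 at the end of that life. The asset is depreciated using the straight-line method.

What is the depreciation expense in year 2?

$18,085

Depreciable base = $123,310 − $14,800 = $108,510.
Annual expense = $108,510 / 6 = $18,085.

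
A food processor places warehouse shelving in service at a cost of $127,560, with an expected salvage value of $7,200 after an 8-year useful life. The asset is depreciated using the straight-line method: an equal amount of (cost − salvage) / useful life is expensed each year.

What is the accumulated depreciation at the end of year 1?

$15,045

Depreciable base = $127,560 − $7,200 = $120,360.
Annual expense = $120,360 / 8 = $15,045.
End of year 1: book value $112,515.
Accumulated through year 1 = $127,560 − $112,515 = $15,045.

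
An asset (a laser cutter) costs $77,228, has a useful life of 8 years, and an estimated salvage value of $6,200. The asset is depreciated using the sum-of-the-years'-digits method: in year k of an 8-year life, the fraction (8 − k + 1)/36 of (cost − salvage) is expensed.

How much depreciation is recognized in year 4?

$9,865

Depreciable base = $77,228 − $6,200 = $71,028.
Sum of the years' digits = 8+7+6+5+4+3+2+1 = 36.
Year 1: $71,028 × 8/36 = $15,784. Book value $61,444.
Year 2: $71,028 × 7/36 = $13,811. Book value $47,633.
Year 3: $71,028 × 6/36 = $11,838. Book value $35,795.
Year 4: $71,028 × 5/36 = $9,865. Book value $25,930.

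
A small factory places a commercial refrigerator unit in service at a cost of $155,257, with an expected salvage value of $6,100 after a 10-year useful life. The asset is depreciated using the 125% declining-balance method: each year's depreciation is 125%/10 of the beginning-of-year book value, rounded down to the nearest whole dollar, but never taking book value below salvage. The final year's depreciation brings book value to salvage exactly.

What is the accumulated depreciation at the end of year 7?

Depreciable base = $155,257 − $6,100 = $149,157.
Year 1: ⌊$155,257 × 125%/10⌋ = $19,407. Book value $135,850.
Year 2: ⌊$135,850 × 125%/10⌋ = $16,981. Book value $118,869.
Year 3: ⌊$118,869 × 125%/10⌋ = $14,858. Book value $104,011.
Year 4: ⌊$104,011 × 125%/10⌋ = $13,001. Book value $91,010.
Year 5: ⌊$91,010 × 125%/10⌋ = $11,376. Book value $79,634.
Year 6: ⌊$79,634 × 125%/10⌋ = $9,954. Book value $69,680.
Year 7: ⌊$69,680 × 125%/10⌋ = $8,710. Book value $60,970.
Accumulated through year 7 = $155,257 − $60,970 = $94,287.

$94,287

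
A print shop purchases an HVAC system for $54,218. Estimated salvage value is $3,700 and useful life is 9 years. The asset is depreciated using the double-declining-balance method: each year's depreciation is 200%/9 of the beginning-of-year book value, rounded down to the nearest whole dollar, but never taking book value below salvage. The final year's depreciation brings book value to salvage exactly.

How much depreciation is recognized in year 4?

Depreciable base = $54,218 − $3,700 = $50,518.
Year 1: ⌊$54,218 × 200%/9⌋ = $12,048. Book value $42,170.
Year 2: ⌊$42,170 × 200%/9⌋ = $9,371. Book value $32,799.
Year 3: ⌊$32,799 × 200%/9⌋ = $7,288. Book value $25,511.
Year 4: ⌊$25,511 × 200%/9⌋ = $5,669. Book value $19,842.

$5,669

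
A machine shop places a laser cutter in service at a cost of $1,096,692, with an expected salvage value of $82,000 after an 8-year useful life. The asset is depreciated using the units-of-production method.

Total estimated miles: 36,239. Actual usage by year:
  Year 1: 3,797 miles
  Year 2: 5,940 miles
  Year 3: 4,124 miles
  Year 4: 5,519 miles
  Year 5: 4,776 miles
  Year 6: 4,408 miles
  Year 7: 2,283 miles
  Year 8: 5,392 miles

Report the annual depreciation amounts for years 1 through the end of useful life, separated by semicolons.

Depreciable base = $1,096,692 − $82,000 = $1,014,692.
Rate = $1,014,692 / 36,239 miles = $28 per mile.
Year 1: 3,797 × $28 = $106,316. Book value $990,376.
Year 2: 5,940 × $28 = $166,320. Book value $824,056.
Year 3: 4,124 × $28 = $115,472. Book value $708,584.
Year 4: 5,519 × $28 = $154,532. Book value $554,052.
Year 5: 4,776 × $28 = $133,728. Book value $420,324.
Year 6: 4,408 × $28 = $123,424. Book value $296,900.
Year 7: 2,283 × $28 = $63,924. Book value $232,976.
Year 8: 5,392 × $28 = $150,976. Book value $82,000.

$106,316; $166,320; $115,472; $154,532; $133,728; $123,424; $63,924; $150,976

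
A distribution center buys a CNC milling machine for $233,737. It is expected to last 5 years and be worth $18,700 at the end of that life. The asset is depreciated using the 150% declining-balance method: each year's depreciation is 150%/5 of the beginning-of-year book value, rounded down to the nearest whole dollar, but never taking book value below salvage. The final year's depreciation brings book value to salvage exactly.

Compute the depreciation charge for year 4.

Depreciable base = $233,737 − $18,700 = $215,037.
Year 1: ⌊$233,737 × 150%/5⌋ = $70,121. Book value $163,616.
Year 2: ⌊$163,616 × 150%/5⌋ = $49,084. Book value $114,532.
Year 3: ⌊$114,532 × 150%/5⌋ = $34,359. Book value $80,173.
Year 4: ⌊$80,173 × 150%/5⌋ = $24,051. Book value $56,122.

$24,051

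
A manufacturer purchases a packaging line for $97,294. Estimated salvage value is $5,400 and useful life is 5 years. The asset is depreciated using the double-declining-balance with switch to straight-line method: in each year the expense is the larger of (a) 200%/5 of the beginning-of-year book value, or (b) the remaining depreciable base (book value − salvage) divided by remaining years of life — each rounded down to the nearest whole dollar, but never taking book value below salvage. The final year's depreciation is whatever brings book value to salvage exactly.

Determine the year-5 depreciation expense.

$7,211

Depreciable base = $97,294 − $5,400 = $91,894.
Year 1: DB = ⌊$97,294 × 200%/5⌋ = $38,917; SL = ⌊$91,894/5⌋ = $18,378 → take DB $38,917. Book value $58,377.
Year 2: DB = ⌊$58,377 × 200%/5⌋ = $23,350; SL = ⌊$52,977/4⌋ = $13,244 → take DB $23,350. Book value $35,027.
Year 3: DB = ⌊$35,027 × 200%/5⌋ = $14,010; SL = ⌊$29,627/3⌋ = $9,875 → take DB $14,010. Book value $21,017.
Year 4: DB = ⌊$21,017 × 200%/5⌋ = $8,406; SL = ⌊$15,617/2⌋ = $7,808 → take DB $8,406. Book value $12,611.
Year 5 (final): $12,611 − $5,400 = $7,211. Book value $5,400.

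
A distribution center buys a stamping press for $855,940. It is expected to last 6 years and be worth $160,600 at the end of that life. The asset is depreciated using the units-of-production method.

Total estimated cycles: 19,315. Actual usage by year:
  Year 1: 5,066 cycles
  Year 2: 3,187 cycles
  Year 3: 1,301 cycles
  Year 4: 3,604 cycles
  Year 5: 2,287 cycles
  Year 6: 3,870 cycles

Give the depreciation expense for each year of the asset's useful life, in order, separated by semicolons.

Depreciable base = $855,940 − $160,600 = $695,340.
Rate = $695,340 / 19,315 cycles = $36 per cycle.
Year 1: 5,066 × $36 = $182,376. Book value $673,564.
Year 2: 3,187 × $36 = $114,732. Book value $558,832.
Year 3: 1,301 × $36 = $46,836. Book value $511,996.
Year 4: 3,604 × $36 = $129,744. Book value $382,252.
Year 5: 2,287 × $36 = $82,332. Book value $299,920.
Year 6: 3,870 × $36 = $139,320. Book value $160,600.

$182,376; $114,732; $46,836; $129,744; $82,332; $139,320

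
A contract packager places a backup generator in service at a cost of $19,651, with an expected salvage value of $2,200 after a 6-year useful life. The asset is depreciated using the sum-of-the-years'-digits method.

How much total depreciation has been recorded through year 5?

Depreciable base = $19,651 − $2,200 = $17,451.
Sum of the years' digits = 6+5+4+3+2+1 = 21.
Year 1: $17,451 × 6/21 = $4,986. Book value $14,665.
Year 2: $17,451 × 5/21 = $4,155. Book value $10,510.
Year 3: $17,451 × 4/21 = $3,324. Book value $7,186.
Year 4: $17,451 × 3/21 = $2,493. Book value $4,693.
Year 5: $17,451 × 2/21 = $1,662. Book value $3,031.
Accumulated through year 5 = $19,651 − $3,031 = $16,620.

$16,620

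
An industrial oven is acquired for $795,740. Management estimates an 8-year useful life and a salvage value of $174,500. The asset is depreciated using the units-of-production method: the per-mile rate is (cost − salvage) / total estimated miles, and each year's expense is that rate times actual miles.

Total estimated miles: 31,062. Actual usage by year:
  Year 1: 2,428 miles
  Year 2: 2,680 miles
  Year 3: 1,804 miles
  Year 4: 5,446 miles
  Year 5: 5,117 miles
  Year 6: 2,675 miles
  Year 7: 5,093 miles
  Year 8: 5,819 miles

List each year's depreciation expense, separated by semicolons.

$48,560; $53,600; $36,080; $108,920; $102,340; $53,500; $101,860; $116,380

Depreciable base = $795,740 − $174,500 = $621,240.
Rate = $621,240 / 31,062 miles = $20 per mile.
Year 1: 2,428 × $20 = $48,560. Book value $747,180.
Year 2: 2,680 × $20 = $53,600. Book value $693,580.
Year 3: 1,804 × $20 = $36,080. Book value $657,500.
Year 4: 5,446 × $20 = $108,920. Book value $548,580.
Year 5: 5,117 × $20 = $102,340. Book value $446,240.
Year 6: 2,675 × $20 = $53,500. Book value $392,740.
Year 7: 5,093 × $20 = $101,860. Book value $290,880.
Year 8: 5,819 × $20 = $116,380. Book value $174,500.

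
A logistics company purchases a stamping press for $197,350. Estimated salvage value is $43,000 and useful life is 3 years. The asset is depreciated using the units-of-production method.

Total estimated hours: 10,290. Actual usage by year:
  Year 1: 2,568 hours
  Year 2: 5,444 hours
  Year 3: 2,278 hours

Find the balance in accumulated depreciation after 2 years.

$120,180

Depreciable base = $197,350 − $43,000 = $154,350.
Rate = $154,350 / 10,290 hours = $15 per hour.
Year 1: 2,568 × $15 = $38,520. Book value $158,830.
Year 2: 5,444 × $15 = $81,660. Book value $77,170.
Accumulated through year 2 = $197,350 − $77,170 = $120,180.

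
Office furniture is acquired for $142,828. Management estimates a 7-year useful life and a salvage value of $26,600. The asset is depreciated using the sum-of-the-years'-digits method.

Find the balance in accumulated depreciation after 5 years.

Depreciable base = $142,828 − $26,600 = $116,228.
Sum of the years' digits = 7+6+5+4+3+2+1 = 28.
Year 1: $116,228 × 7/28 = $29,057. Book value $113,771.
Year 2: $116,228 × 6/28 = $24,906. Book value $88,865.
Year 3: $116,228 × 5/28 = $20,755. Book value $68,110.
Year 4: $116,228 × 4/28 = $16,604. Book value $51,506.
Year 5: $116,228 × 3/28 = $12,453. Book value $39,053.
Accumulated through year 5 = $142,828 − $39,053 = $103,775.

$103,775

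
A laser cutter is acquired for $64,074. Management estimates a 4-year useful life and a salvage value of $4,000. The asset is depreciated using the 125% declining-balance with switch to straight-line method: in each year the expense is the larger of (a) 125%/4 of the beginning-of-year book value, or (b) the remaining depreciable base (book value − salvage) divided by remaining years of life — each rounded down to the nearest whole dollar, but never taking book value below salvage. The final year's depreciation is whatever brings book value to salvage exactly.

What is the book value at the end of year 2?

Depreciable base = $64,074 − $4,000 = $60,074.
Year 1: DB = ⌊$64,074 × 125%/4⌋ = $20,023; SL = ⌊$60,074/4⌋ = $15,018 → take DB $20,023. Book value $44,051.
Year 2: DB = ⌊$44,051 × 125%/4⌋ = $13,765; SL = ⌊$40,051/3⌋ = $13,350 → take DB $13,765. Book value $30,286.

$30,286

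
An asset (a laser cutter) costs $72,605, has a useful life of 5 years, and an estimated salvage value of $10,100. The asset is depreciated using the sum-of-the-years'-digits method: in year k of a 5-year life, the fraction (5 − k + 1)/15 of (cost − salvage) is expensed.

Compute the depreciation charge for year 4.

Depreciable base = $72,605 − $10,100 = $62,505.
Sum of the years' digits = 5+4+3+2+1 = 15.
Year 1: $62,505 × 5/15 = $20,835. Book value $51,770.
Year 2: $62,505 × 4/15 = $16,668. Book value $35,102.
Year 3: $62,505 × 3/15 = $12,501. Book value $22,601.
Year 4: $62,505 × 2/15 = $8,334. Book value $14,267.

$8,334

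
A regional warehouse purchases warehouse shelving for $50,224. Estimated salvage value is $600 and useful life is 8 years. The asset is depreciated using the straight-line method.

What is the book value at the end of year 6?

Depreciable base = $50,224 − $600 = $49,624.
Annual expense = $49,624 / 8 = $6,203.
End of year 1: book value $44,021.
End of year 2: book value $37,818.
End of year 3: book value $31,615.
End of year 4: book value $25,412.
End of year 5: book value $19,209.
End of year 6: book value $13,006.

$13,006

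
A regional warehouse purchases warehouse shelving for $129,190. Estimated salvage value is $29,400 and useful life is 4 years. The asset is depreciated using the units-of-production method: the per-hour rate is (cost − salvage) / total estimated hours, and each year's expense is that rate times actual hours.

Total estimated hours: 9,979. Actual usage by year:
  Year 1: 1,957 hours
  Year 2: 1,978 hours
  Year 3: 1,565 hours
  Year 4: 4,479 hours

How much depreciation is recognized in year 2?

$19,780

Depreciable base = $129,190 − $29,400 = $99,790.
Rate = $99,790 / 9,979 hours = $10 per hour.
Year 1: 1,957 × $10 = $19,570. Book value $109,620.
Year 2: 1,978 × $10 = $19,780. Book value $89,840.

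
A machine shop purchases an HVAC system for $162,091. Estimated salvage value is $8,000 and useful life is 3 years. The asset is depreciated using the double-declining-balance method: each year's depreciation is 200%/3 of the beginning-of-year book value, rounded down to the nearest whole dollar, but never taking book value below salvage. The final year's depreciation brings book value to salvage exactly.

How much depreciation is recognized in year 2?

$36,020

Depreciable base = $162,091 − $8,000 = $154,091.
Year 1: ⌊$162,091 × 200%/3⌋ = $108,060. Book value $54,031.
Year 2: ⌊$54,031 × 200%/3⌋ = $36,020. Book value $18,011.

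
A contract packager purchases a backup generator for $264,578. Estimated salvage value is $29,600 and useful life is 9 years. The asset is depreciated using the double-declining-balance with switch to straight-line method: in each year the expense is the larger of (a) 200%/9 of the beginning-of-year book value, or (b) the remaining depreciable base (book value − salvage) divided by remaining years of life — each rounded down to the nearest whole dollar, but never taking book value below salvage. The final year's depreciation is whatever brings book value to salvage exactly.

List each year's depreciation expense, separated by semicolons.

$58,795; $45,729; $35,567; $27,663; $21,516; $16,735; $13,016; $10,123; $5,834

Depreciable base = $264,578 − $29,600 = $234,978.
Year 1: DB = ⌊$264,578 × 200%/9⌋ = $58,795; SL = ⌊$234,978/9⌋ = $26,108 → take DB $58,795. Book value $205,783.
Year 2: DB = ⌊$205,783 × 200%/9⌋ = $45,729; SL = ⌊$176,183/8⌋ = $22,022 → take DB $45,729. Book value $160,054.
Year 3: DB = ⌊$160,054 × 200%/9⌋ = $35,567; SL = ⌊$130,454/7⌋ = $18,636 → take DB $35,567. Book value $124,487.
Year 4: DB = ⌊$124,487 × 200%/9⌋ = $27,663; SL = ⌊$94,887/6⌋ = $15,814 → take DB $27,663. Book value $96,824.
Year 5: DB = ⌊$96,824 × 200%/9⌋ = $21,516; SL = ⌊$67,224/5⌋ = $13,444 → take DB $21,516. Book value $75,308.
Year 6: DB = ⌊$75,308 × 200%/9⌋ = $16,735; SL = ⌊$45,708/4⌋ = $11,427 → take DB $16,735. Book value $58,573.
Year 7: DB = ⌊$58,573 × 200%/9⌋ = $13,016; SL = ⌊$28,973/3⌋ = $9,657 → take DB $13,016. Book value $45,557.
Year 8: DB = ⌊$45,557 × 200%/9⌋ = $10,123; SL = ⌊$15,957/2⌋ = $7,978 → take DB $10,123. Book value $35,434.
Year 9 (final): $35,434 − $29,600 = $5,834. Book value $29,600.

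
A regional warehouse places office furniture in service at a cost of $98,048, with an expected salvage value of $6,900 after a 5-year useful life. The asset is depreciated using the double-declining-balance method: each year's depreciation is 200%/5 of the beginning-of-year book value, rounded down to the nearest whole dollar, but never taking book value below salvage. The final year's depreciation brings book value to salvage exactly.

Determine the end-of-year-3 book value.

Depreciable base = $98,048 − $6,900 = $91,148.
Year 1: ⌊$98,048 × 200%/5⌋ = $39,219. Book value $58,829.
Year 2: ⌊$58,829 × 200%/5⌋ = $23,531. Book value $35,298.
Year 3: ⌊$35,298 × 200%/5⌋ = $14,119. Book value $21,179.

$21,179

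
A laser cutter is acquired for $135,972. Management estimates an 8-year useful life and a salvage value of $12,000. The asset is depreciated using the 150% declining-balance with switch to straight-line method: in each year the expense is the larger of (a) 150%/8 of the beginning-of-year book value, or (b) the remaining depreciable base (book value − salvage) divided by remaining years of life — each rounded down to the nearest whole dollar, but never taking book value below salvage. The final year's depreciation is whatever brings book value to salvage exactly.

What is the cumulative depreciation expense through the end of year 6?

Depreciable base = $135,972 − $12,000 = $123,972.
Year 1: DB = ⌊$135,972 × 150%/8⌋ = $25,494; SL = ⌊$123,972/8⌋ = $15,496 → take DB $25,494. Book value $110,478.
Year 2: DB = ⌊$110,478 × 150%/8⌋ = $20,714; SL = ⌊$98,478/7⌋ = $14,068 → take DB $20,714. Book value $89,764.
Year 3: DB = ⌊$89,764 × 150%/8⌋ = $16,830; SL = ⌊$77,764/6⌋ = $12,960 → take DB $16,830. Book value $72,934.
Year 4: DB = ⌊$72,934 × 150%/8⌋ = $13,675; SL = ⌊$60,934/5⌋ = $12,186 → take DB $13,675. Book value $59,259.
Year 5: DB = ⌊$59,259 × 150%/8⌋ = $11,111; SL = ⌊$47,259/4⌋ = $11,814 → take SL $11,814. Book value $47,445.
Year 6: DB = ⌊$47,445 × 150%/8⌋ = $8,895; SL = ⌊$35,445/3⌋ = $11,815 → take SL $11,815. Book value $35,630.
Accumulated through year 6 = $135,972 − $35,630 = $100,342.

$100,342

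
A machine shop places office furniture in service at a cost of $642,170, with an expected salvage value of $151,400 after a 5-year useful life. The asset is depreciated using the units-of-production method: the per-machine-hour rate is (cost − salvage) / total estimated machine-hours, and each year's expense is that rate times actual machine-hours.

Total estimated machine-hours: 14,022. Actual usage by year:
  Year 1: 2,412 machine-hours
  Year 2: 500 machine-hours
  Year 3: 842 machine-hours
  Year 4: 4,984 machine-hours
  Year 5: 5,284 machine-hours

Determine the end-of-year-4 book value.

$336,340

Depreciable base = $642,170 − $151,400 = $490,770.
Rate = $490,770 / 14,022 machine-hours = $35 per machine-hour.
Year 1: 2,412 × $35 = $84,420. Book value $557,750.
Year 2: 500 × $35 = $17,500. Book value $540,250.
Year 3: 842 × $35 = $29,470. Book value $510,780.
Year 4: 4,984 × $35 = $174,440. Book value $336,340.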